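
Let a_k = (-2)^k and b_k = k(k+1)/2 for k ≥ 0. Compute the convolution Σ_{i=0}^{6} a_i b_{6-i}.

The convolution is the t^6 coefficient of A(t)B(t).
Σ = 1·21 − 2·15 + 4·10 − 8·6 + 16·3 − 32·1 + 64·0 = -1.

-1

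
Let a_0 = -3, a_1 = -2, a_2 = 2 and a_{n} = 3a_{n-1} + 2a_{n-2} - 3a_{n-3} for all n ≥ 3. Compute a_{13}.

2217838

The ordinary generating function has denominator 1 - 3t - 2t^2 + 3t^3.
Iterating the recurrence: a_0,…,a_{13} = -3, -2, 2, 11, 43, 145, 488, 1625, 5416, 18034, 60059, 199997, 666007, 2217838.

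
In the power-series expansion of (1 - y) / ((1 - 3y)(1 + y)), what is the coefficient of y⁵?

Partial fractions give a closed form: a_n = (1/2)·3^n + (1/2)·(-1)^n.
At n = 5: a_5 = 121.

121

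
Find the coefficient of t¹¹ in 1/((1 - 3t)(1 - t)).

Partial fractions give a closed form: a_n = (3/2)·3^n + (-1/2)·1^n.
At n = 11: a_11 = 265720.

265720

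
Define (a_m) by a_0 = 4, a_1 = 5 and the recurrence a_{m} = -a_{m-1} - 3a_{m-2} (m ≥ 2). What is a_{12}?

-3836

The ordinary generating function has denominator 1 + x + 3x^2.
Iterating the recurrence: a_0,…,a_{12} = 4, 5, -17, 2, 49, -55, -92, 257, 19, -790, 733, 1637, -3836.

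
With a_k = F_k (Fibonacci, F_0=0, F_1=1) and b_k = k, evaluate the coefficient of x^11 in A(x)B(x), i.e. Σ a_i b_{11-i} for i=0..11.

The convolution is the x^11 coefficient of A(x)B(x).
Σ = 0·11 + 1·10 + 1·9 + 2·8 + 3·7 + 5·6 + 8·5 + 13·4 + 21·3 + 34·2 + 55·1 + 89·0 = 364.

364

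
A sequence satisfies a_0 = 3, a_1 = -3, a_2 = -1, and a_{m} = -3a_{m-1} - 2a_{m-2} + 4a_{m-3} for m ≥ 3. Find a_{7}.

The ordinary generating function has denominator 1 + 3x + 2x^2 - 4x^3.
Iterating the recurrence: a_0,…,a_{7} = 3, -3, -1, 21, -73, 173, -289, 229.

229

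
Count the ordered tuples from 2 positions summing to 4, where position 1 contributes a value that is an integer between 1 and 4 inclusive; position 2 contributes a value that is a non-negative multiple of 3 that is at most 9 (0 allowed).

2

The generating function for the choices is (t + t^2 + t^3 + t^4)·(1 + t^3 + t^6 + t^9); the count is [t^4].
(t + t^2 + t^3 + t^4) has coefficients 0,1,1,1,1 for degrees 0…4.
(1 + t^3 + t^6 + t^9) has coefficients 1,0,0,1,0 for degrees 0…4.
[t^4] = 1·1 + 1·0 + 1·0 + 1·1 = 2.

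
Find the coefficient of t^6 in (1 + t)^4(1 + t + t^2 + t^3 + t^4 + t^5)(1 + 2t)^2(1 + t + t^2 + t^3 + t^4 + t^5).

(1 + t)^4 has coefficients 1,4,6,4,1 for degrees 0…4.
(1 + t + t^2 + t^3 + t^4 + t^5) has coefficients 1,1,1,1,1,1,0 for degrees 0…6.
Multiplying by (1 + 2t)^2 gives running coefficients 1,5,9,9,9,9,8 for degrees 0…6.
Finally multiplying by (1 + t + t^2 + t^3 + t^4 + t^5), the product of all factors after the first has coefficients 1,6,15,24,33,42,49 for degrees 0…6.
[t^6] = 1·49 + 4·42 + 6·33 + 4·24 + 1·15 = 526.

526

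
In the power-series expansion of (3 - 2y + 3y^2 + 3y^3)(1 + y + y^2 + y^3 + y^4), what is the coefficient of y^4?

7

(3 - 2y + 3y^2 + 3y^3) has coefficients 3,-2,3,3 for degrees 0…3.
(1 + y + y^2 + y^3 + y^4) has coefficients 1,1,1,1,1 for degrees 0…4.
[y^4] = 3·1 − 2·1 + 3·1 + 3·1 = 7.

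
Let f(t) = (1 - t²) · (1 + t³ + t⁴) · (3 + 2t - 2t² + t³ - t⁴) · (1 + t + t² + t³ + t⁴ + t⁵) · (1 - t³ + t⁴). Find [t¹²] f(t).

3

(1 - t²) has coefficients 1,0,-1 for degrees 0…2.
(1 + t³ + t⁴) has coefficients 1,0,0,1,1,0,0,0,0,0,0,0,0 for degrees 0…12.
Multiplying by (3 + 2t - 2t² + t³ - t⁴) gives running coefficients 3,2,-2,4,4,0,-1,0,-1,0,0,0,0 for degrees 0…12.
Multiplying by (1 + t + t² + t³ + t⁴ + t⁵) gives running coefficients 3,5,3,7,11,11,7,5,6,2,-2,-2,-1 for degrees 0…12.
Finally multiplying by (1 - t³ + t⁴), the product of all factors after the first has coefficients 3,5,3,4,9,13,3,1,6,6,0,-3,3 for degrees 0…12.
[t¹²] = 1·3 − 1·0 = 3.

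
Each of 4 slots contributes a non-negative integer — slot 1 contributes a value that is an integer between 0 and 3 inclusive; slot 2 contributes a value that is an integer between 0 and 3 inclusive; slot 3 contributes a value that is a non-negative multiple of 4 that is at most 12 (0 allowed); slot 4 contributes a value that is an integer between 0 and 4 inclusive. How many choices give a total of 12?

20

The generating function for the choices is (1 + x + x^2 + x^3)·(1 + x + x^2 + x^3)·(1 + x^4 + x^8 + x^12)·(1 + x + x^2 + x^3 + x^4); the count is [x^12].
(1 + x + x^2 + x^3) has coefficients 1,1,1,1 for degrees 0…3.
(1 + x + x^2 + x^3) has coefficients 1,1,1,1,0,0,0,0,0,0,0,0,0 for degrees 0…12.
Multiplying by (1 + x^4 + x^8 + x^12) gives running coefficients 1,1,1,1,1,1,1,1,1,1,1,1,1 for degrees 0…12.
Finally multiplying by (1 + x + x^2 + x^3 + x^4), the product of all factors after the first has coefficients 1,2,3,4,5,5,5,5,5,5,5,5,5 for degrees 0…12.
[x^12] = 1·5 + 1·5 + 1·5 + 1·5 = 20.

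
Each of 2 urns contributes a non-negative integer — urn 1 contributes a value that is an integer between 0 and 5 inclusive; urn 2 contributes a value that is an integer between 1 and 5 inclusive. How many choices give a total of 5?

The generating function for the choices is (1 + q + q^2 + q^3 + q^4 + q^5)·(q + q^2 + q^3 + q^4 + q^5); the count is [q^5].
(1 + q + q^2 + q^3 + q^4 + q^5) has coefficients 1,1,1,1,1,1 for degrees 0…5.
(q + q^2 + q^3 + q^4 + q^5) has coefficients 0,1,1,1,1,1 for degrees 0…5.
[q^5] = 1·1 + 1·1 + 1·1 + 1·1 + 1·1 + 1·0 = 5.

5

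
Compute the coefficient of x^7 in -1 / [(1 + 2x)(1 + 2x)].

1024

The denominator gives the recurrence a_n = −4a_(n−1) − 4a_(n−2) for n ≥ 2; the numerator fixes a_0 = -1, a_1 = 4.
Iterating: -1, 4, -12, 32, -80, 192, -448, 1024, so a_7 = 1024.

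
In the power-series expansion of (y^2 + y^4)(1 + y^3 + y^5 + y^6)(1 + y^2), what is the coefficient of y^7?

3

(y^2 + y^4) has coefficients 0,0,1,0,1 for degrees 0…4.
(1 + y^3 + y^5 + y^6) has coefficients 1,0,0,1,0,1,1,0 for degrees 0…7.
Finally multiplying by (1 + y^2), the product of all factors after the first has coefficients 1,0,1,1,0,2,1,1 for degrees 0…7.
[y^7] = 1·2 + 1·1 = 3.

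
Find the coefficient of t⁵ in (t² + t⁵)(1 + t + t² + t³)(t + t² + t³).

3

(t² + t⁵) has coefficients 0,0,1,0,0,1 for degrees 0…5.
(1 + t + t² + t³) has coefficients 1,1,1,1,0,0 for degrees 0…5.
Finally multiplying by (t + t² + t³), the product of all factors after the first has coefficients 0,1,2,3,3,2 for degrees 0…5.
[t⁵] = 1·3 + 1·0 = 3.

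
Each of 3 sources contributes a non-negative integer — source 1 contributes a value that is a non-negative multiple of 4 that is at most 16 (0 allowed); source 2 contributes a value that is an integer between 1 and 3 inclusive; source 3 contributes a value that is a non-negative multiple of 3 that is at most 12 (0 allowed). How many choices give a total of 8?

The generating function for the choices is (1 + q^4 + q^8 + q^12 + q^16)·(q + q^2 + q^3)·(1 + q^3 + q^6 + q^9 + q^12); the count is [q^8].
(1 + q^4 + q^8 + q^12 + q^16) has coefficients 1,0,0,0,1,0,0,0,1 for degrees 0…8.
(q + q^2 + q^3) has coefficients 0,1,1,1,0,0,0,0,0 for degrees 0…8.
Finally multiplying by (1 + q^3 + q^6 + q^9 + q^12), the product of all factors after the first has coefficients 0,1,1,1,1,1,1,1,1 for degrees 0…8.
[q^8] = 1·1 + 1·1 + 1·0 = 2.

2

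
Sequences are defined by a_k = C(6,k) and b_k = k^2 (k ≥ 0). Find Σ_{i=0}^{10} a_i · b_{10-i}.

Write out a_i and b_{10-i} for i = 0,…,10 and sum the products.
Σ = 1·100 + 6·81 + 15·64 + 20·49 + 15·36 + 6·25 + 1·16 + 0·9 + 0·4 + 0·1 + 0·0 = 3232.

3232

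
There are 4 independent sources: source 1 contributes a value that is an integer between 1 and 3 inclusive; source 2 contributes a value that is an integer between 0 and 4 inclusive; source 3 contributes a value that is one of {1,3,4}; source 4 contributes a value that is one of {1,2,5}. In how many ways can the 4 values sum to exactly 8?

The generating function for the choices is (y + y² + y³)·(1 + y + y² + y³ + y⁴)·(y + y³ + y⁴)·(y + y² + y⁵); the count is [y⁸].
(y + y² + y³) has coefficients 0,1,1,1 for degrees 0…3.
(1 + y + y² + y³ + y⁴) has coefficients 1,1,1,1,1,0,0,0,0 for degrees 0…8.
Multiplying by (y + y³ + y⁴) gives running coefficients 0,1,1,2,3,3,2,2,1 for degrees 0…8.
Finally multiplying by (y + y² + y⁵), the product of all factors after the first has coefficients 0,0,1,2,3,5,7,6,6 for degrees 0…8.
[y⁸] = 1·6 + 1·7 + 1·5 = 18.

18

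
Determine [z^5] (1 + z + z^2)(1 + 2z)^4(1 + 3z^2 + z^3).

(1 + z + z^2) has coefficients 1,1,1 for degrees 0…2.
(1 + 2z)^4 has coefficients 1,8,24,32,16,0 for degrees 0…5.
Finally multiplying by (1 + 3z^2 + z^3), the product of all factors after the first has coefficients 1,8,27,57,96,120 for degrees 0…5.
[z^5] = 1·120 + 1·96 + 1·57 = 273.

273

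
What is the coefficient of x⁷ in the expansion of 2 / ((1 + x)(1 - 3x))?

Partial fractions give a closed form: a_n = (1/2)·(-1)^n + (3/2)·3^n.
At n = 7: a_7 = 3280.

3280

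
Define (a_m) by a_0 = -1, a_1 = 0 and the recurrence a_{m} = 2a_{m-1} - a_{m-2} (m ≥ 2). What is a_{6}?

The ordinary generating function has denominator 1 - 2x + x^2.
Iterating the recurrence: a_0,…,a_{6} = -1, 0, 1, 2, 3, 4, 5.

5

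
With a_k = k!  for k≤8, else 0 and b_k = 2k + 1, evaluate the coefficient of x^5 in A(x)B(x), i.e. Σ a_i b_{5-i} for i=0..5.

Write out a_i and b_{5-i} for i = 0,…,5 and sum the products.
Σ = 1·11 + 1·9 + 2·7 + 6·5 + 24·3 + 120·1 = 256.

256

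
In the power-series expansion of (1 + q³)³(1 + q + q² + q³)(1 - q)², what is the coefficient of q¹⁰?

(1 + q³)³ has coefficients 1,0,0,3,0,0,3,0,0,1 for degrees 0…9.
(1 + q + q² + q³) has coefficients 1,1,1,1,0,0,0,0,0,0,0 for degrees 0…10.
Finally multiplying by (1 - q)², the product of all factors after the first has coefficients 1,-1,0,0,-1,1,0,0,0,0,0 for degrees 0…10.
[q¹⁰] = 1·0 + 3·0 + 3·(-1) + 1·(-1) = -4.

-4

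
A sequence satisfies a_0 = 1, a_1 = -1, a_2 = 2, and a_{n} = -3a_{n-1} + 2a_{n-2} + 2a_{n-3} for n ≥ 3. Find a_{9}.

The ordinary generating function has denominator 1 + 3q - 2q^2 - 2q^3.
Iterating the recurrence: a_0,…,a_{9} = 1, -1, 2, -6, 20, -68, 232, -792, 2704, -9232.

-9232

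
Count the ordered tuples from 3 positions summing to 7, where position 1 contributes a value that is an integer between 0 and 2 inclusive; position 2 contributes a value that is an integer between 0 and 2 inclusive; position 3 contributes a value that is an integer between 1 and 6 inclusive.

The generating function for the choices is (1 + y + y²)·(1 + y + y²)·(y + y² + y³ + y⁴ + y⁵ + y⁶); the count is [y⁷].
(1 + y + y²) has coefficients 1,1,1 for degrees 0…2.
(1 + y + y²) has coefficients 1,1,1,0,0,0,0,0 for degrees 0…7.
Finally multiplying by (y + y² + y³ + y⁴ + y⁵ + y⁶), the product of all factors after the first has coefficients 0,1,2,3,3,3,3,2 for degrees 0…7.
[y⁷] = 1·2 + 1·3 + 1·3 = 8.

8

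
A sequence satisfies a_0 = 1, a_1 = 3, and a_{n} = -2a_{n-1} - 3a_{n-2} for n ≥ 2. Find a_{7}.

The ordinary generating function has denominator 1 + 2x + 3x^2.
Iterating the recurrence: a_0,…,a_{7} = 1, 3, -9, 9, 9, -45, 63, 9.

9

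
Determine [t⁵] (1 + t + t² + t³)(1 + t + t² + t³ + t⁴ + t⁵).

(1 + t + t² + t³) has coefficients 1,1,1,1 for degrees 0…3.
(1 + t + t² + t³ + t⁴ + t⁵) has coefficients 1,1,1,1,1,1 for degrees 0…5.
[t⁵] = 1·1 + 1·1 + 1·1 + 1·1 = 4.

4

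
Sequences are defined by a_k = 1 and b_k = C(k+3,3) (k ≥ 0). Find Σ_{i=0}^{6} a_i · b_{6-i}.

210

This is [x^6] in the product of the two ordinary generating functions.
Σ = 1·84 + 1·56 + 1·35 + 1·20 + 1·10 + 1·4 + 1·1 = 210.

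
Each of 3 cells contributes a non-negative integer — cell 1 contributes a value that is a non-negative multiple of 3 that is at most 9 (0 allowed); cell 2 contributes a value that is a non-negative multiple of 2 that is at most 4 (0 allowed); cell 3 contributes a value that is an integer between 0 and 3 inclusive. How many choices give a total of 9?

The generating function for the choices is (1 + z^3 + z^6 + z^9)·(1 + z^2 + z^4)·(1 + z + z^2 + z^3); the count is [z^9].
(1 + z^3 + z^6 + z^9) has coefficients 1,0,0,1,0,0,1,0,0,1 for degrees 0…9.
(1 + z^2 + z^4) has coefficients 1,0,1,0,1,0,0,0,0,0 for degrees 0…9.
Finally multiplying by (1 + z + z^2 + z^3), the product of all factors after the first has coefficients 1,1,2,2,2,2,1,1,0,0 for degrees 0…9.
[z^9] = 1·0 + 1·1 + 1·2 + 1·1 = 4.

4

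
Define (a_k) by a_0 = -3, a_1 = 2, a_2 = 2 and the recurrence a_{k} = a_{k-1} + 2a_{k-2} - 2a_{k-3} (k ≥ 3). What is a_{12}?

The ordinary generating function has denominator 1 - z - 2z^2 + 2z^3.
Iterating the recurrence: a_0,…,a_{12} = -3, 2, 2, 12, 12, 32, 32, 72, 72, 152, 152, 312, 312.

312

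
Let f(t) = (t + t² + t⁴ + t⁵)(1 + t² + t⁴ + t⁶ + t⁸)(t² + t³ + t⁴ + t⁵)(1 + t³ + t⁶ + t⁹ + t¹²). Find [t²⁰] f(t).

23

(t + t² + t⁴ + t⁵) has coefficients 0,1,1,0,1,1 for degrees 0…5.
(1 + t² + t⁴ + t⁶ + t⁸) has coefficients 1,0,1,0,1,0,1,0,1,0,0,0,0,0,0,0,0,0,0,0,0 for degrees 0…20.
Multiplying by (t² + t³ + t⁴ + t⁵) gives running coefficients 0,0,1,1,2,2,2,2,2,2,2,2,1,1,0,0,0,0,0,0,0 for degrees 0…20.
Finally multiplying by (1 + t³ + t⁶ + t⁹ + t¹²), the product of all factors after the first has coefficients 0,0,1,1,2,3,3,4,5,5,6,7,6,7,7,6,7,6,5,5,4 for degrees 0…20.
[t²⁰] = 1·5 + 1·5 + 1·7 + 1·6 = 23.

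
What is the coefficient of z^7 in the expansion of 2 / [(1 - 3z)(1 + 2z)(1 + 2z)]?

The denominator gives the recurrence a_n = −a_(n−1) + 8a_(n−2) + 12a_(n−3) for n ≥ 3; the numerator fixes a_0 = 2, a_1 = -2, a_2 = 18.
Iterating: 2, -2, 18, -10, 130, 6, 914, 694, so a_7 = 694.

694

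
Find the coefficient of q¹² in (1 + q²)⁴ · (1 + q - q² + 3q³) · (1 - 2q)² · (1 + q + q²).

-22

(1 + q²)⁴ has coefficients 1,0,4,0,6,0,4,0,1 for degrees 0…8.
(1 + q - q² + 3q³) has coefficients 1,1,-1,3,0,0,0,0,0,0,0,0,0 for degrees 0…12.
Multiplying by (1 - 2q)² gives running coefficients 1,-3,-1,11,-16,12,0,0,0,0,0,0,0 for degrees 0…12.
Finally multiplying by (1 + q + q²), the product of all factors after the first has coefficients 1,-2,-3,7,-6,7,-4,12,0,0,0,0,0 for degrees 0…12.
[q¹²] = 1·0 + 4·0 + 6·0 + 4·(-4) + 1·(-6) = -22.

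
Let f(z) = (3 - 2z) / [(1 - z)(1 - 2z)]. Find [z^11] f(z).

8191

Partial fractions give a closed form: a_n = (-1)·1^n + (4)·2^n.
At n = 11: a_11 = 8191.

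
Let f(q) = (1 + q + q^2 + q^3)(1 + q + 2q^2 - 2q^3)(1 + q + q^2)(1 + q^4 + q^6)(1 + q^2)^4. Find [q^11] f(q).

(1 + q + q^2 + q^3) has coefficients 1,1,1,1 for degrees 0…3.
(1 + q + 2q^2 - 2q^3) has coefficients 1,1,2,-2,0,0,0,0,0,0,0,0 for degrees 0…11.
Multiplying by (1 + q + q^2) gives running coefficients 1,2,4,1,0,-2,0,0,0,0,0,0 for degrees 0…11.
Multiplying by (1 + q^4 + q^6) gives running coefficients 1,2,4,1,1,0,5,3,4,-1,0,-2 for degrees 0…11.
Finally multiplying by (1 + q^2)^4, the product of all factors after the first has coefficients 1,2,8,9,23,16,37,17,47,17,54,13 for degrees 0…11.
[q^11] = 1·13 + 1·54 + 1·17 + 1·47 = 131.

131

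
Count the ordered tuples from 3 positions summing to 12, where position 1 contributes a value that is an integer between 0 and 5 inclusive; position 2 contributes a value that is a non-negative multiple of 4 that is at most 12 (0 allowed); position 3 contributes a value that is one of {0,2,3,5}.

The generating function for the choices is (1 + y + y^2 + y^3 + y^4 + y^5)·(1 + y^4 + y^8 + y^12)·(1 + y^2 + y^3 + y^5); the count is [y^12].
(1 + y + y^2 + y^3 + y^4 + y^5) has coefficients 1,1,1,1,1,1 for degrees 0…5.
(1 + y^4 + y^8 + y^12) has coefficients 1,0,0,0,1,0,0,0,1,0,0,0,1 for degrees 0…12.
Finally multiplying by (1 + y^2 + y^3 + y^5), the product of all factors after the first has coefficients 1,0,1,1,1,1,1,1,1,1,1,1,1 for degrees 0…12.
[y^12] = 1·1 + 1·1 + 1·1 + 1·1 + 1·1 + 1·1 = 6.

6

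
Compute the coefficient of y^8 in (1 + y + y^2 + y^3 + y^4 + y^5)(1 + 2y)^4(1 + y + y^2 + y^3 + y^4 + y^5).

(1 + y + y^2 + y^3 + y^4 + y^5) has coefficients 1,1,1,1,1,1 for degrees 0…5.
(1 + 2y)^4 has coefficients 1,8,24,32,16,0,0,0,0 for degrees 0…8.
Finally multiplying by (1 + y + y^2 + y^3 + y^4 + y^5), the product of all factors after the first has coefficients 1,9,33,65,81,81,80,72,48 for degrees 0…8.
[y^8] = 1·48 + 1·72 + 1·80 + 1·81 + 1·81 + 1·65 = 427.

427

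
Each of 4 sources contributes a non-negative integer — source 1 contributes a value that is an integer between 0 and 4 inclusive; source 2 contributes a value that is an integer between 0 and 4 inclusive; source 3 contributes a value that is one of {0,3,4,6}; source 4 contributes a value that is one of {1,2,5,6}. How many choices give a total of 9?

39

The generating function for the choices is (1 + q + q² + q³ + q⁴)·(1 + q + q² + q³ + q⁴)·(1 + q³ + q⁴ + q⁶)·(q + q² + q⁵ + q⁶); the count is [q⁹].
(1 + q + q² + q³ + q⁴) has coefficients 1,1,1,1,1 for degrees 0…4.
(1 + q + q² + q³ + q⁴) has coefficients 1,1,1,1,1,0,0,0,0,0 for degrees 0…9.
Multiplying by (1 + q³ + q⁴ + q⁶) gives running coefficients 1,1,1,2,3,2,3,3,2,1 for degrees 0…9.
Finally multiplying by (q + q² + q⁵ + q⁶), the product of all factors after the first has coefficients 0,1,2,2,3,6,7,7,9,10 for degrees 0…9.
[q⁹] = 1·10 + 1·9 + 1·7 + 1·7 + 1·6 = 39.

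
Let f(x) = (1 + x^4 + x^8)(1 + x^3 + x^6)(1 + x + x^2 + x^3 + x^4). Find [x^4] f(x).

(1 + x^4 + x^8) has coefficients 1,0,0,0,1 for degrees 0…4.
(1 + x^3 + x^6) has coefficients 1,0,0,1,0 for degrees 0…4.
Finally multiplying by (1 + x + x^2 + x^3 + x^4), the product of all factors after the first has coefficients 1,1,1,2,2 for degrees 0…4.
[x^4] = 1·2 + 1·1 = 3.

3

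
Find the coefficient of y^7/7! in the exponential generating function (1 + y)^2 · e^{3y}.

The EGF product rule gives c_7 = Σ_{k_1+k_2=7} C(7; k_1,k_2) · ∏ g_i(k_i), where (1+y)^2 gives the falling factorial (2)_k; e^{3y} gives (3)^k.
g_1(k) for k = 0…7: 1, 2, 2, 0, 0, 0, 0, 0.
g_2(k) for k = 0…7: 1, 3, 9, 27, 81, 243, 729, 2187.
c_7 = Σ_k C(7,k)·g_1(k)·g_2(7−k) = 1·1·2187 + 7·2·729 + 21·2·243 = 2187 + 10206 + 10206 = 22599.

22599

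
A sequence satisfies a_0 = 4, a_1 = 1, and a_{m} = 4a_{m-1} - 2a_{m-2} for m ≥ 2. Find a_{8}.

The ordinary generating function has denominator 1 - 4x + 2x^2.
Iterating the recurrence: a_0,…,a_{8} = 4, 1, -4, -18, -64, -220, -752, -2568, -8768.

-8768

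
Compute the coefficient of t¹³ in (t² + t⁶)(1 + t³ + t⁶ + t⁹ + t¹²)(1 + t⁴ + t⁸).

2

(t² + t⁶) has coefficients 0,0,1,0,0,0,1 for degrees 0…6.
(1 + t³ + t⁶ + t⁹ + t¹²) has coefficients 1,0,0,1,0,0,1,0,0,1,0,0,1,0 for degrees 0…13.
Finally multiplying by (1 + t⁴ + t⁸), the product of all factors after the first has coefficients 1,0,0,1,1,0,1,1,1,1,1,1,1,1 for degrees 0…13.
[t¹³] = 1·1 + 1·1 = 2.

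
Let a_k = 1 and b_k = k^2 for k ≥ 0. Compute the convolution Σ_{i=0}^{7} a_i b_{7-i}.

The convolution is the x^7 coefficient of A(x)B(x).
Σ = 1·49 + 1·36 + 1·25 + 1·16 + 1·9 + 1·4 + 1·1 + 1·0 = 140.

140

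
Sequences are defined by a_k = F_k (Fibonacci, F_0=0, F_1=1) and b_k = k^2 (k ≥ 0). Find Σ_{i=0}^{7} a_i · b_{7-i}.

Write out a_i and b_{7-i} for i = 0,…,7 and sum the products.
Σ = 0·49 + 1·36 + 1·25 + 2·16 + 3·9 + 5·4 + 8·1 + 13·0 = 148.

148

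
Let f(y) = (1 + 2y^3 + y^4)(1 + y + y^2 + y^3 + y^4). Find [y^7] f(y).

3

(1 + 2y^3 + y^4) has coefficients 1,0,0,2,1 for degrees 0…4.
(1 + y + y^2 + y^3 + y^4) has coefficients 1,1,1,1,1,0,0,0 for degrees 0…7.
[y^7] = 1·0 + 2·1 + 1·1 = 3.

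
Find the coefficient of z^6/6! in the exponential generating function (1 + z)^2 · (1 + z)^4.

720

The EGF product rule gives c_6 = Σ_{k_1+k_2=6} C(6; k_1,k_2) · ∏ g_i(k_i), where (1+z)^2 gives the falling factorial (2)_k; (1+z)^4 gives the falling factorial (4)_k.
g_1(k) for k = 0…6: 1, 2, 2, 0, 0, 0, 0.
g_2(k) for k = 0…6: 1, 4, 12, 24, 24, 0, 0.
c_6 = Σ_k C(6,k)·g_1(k)·g_2(6−k) = 15·2·24 = 720.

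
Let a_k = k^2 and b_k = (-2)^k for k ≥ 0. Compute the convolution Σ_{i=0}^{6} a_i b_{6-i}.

The convolution is the t^6 coefficient of A(t)B(t).
Σ = 0·64 + 1·(-32) + 4·16 + 9·(-8) + 16·4 + 25·(-2) + 36·1 = 10.

10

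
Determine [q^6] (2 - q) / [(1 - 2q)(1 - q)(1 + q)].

Partial fractions give a closed form: a_n = (2)·2^n + (-1/2)·1^n + (1/2)·(-1)^n.
At n = 6: a_6 = 128.

128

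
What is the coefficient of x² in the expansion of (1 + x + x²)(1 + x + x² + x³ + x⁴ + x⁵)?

3

(1 + x + x²) has coefficients 1,1,1 for degrees 0…2.
(1 + x + x² + x³ + x⁴ + x⁵) has coefficients 1,1,1 for degrees 0…2.
[x²] = 1·1 + 1·1 + 1·1 = 3.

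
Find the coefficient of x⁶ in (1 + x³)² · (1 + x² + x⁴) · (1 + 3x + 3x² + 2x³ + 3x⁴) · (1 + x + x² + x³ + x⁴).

54

(1 + x³)² has coefficients 1,0,0,2,0,0,1 for degrees 0…6.
(1 + x² + x⁴) has coefficients 1,0,1,0,1,0,0 for degrees 0…6.
Multiplying by (1 + 3x + 3x² + 2x³ + 3x⁴) gives running coefficients 1,3,4,5,7,5,6 for degrees 0…6.
Finally multiplying by (1 + x + x² + x³ + x⁴), the product of all factors after the first has coefficients 1,4,8,13,20,24,27 for degrees 0…6.
[x⁶] = 1·27 + 2·13 + 1·1 = 54.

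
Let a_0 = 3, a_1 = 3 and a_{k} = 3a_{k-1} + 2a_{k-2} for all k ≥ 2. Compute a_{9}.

The ordinary generating function has denominator 1 - 3z - 2z^2.
Iterating the recurrence: a_0,…,a_{9} = 3, 3, 15, 51, 183, 651, 2319, 8259, 29415, 104763.

104763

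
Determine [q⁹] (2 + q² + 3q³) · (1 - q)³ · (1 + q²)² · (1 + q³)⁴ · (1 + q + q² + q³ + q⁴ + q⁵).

(2 + q² + 3q³) has coefficients 2,0,1,3 for degrees 0…3.
(1 - q)³ has coefficients 1,-3,3,-1,0,0,0,0,0,0 for degrees 0…9.
Multiplying by (1 + q²)² gives running coefficients 1,-3,5,-7,7,-5,3,-1,0,0 for degrees 0…9.
Multiplying by (1 + q³)⁴ gives running coefficients 1,-3,5,-3,-5,15,-19,9,10,-26 for degrees 0…9.
Finally multiplying by (1 + q + q² + q³ + q⁴ + q⁵), the product of all factors after the first has coefficients 1,-2,3,0,-5,10,-10,2,7,-16 for degrees 0…9.
[q⁹] = 2·(-16) + 1·2 + 3·(-10) = -60.

-60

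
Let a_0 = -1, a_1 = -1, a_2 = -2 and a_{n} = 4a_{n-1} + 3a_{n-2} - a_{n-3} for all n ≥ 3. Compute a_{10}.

The ordinary generating function has denominator 1 - 4q - 3q^2 + q^3.
Iterating the recurrence: a_0,…,a_{10} = -1, -1, -2, -10, -45, -208, -957, -4407, -20291, -93428, -430178.

-430178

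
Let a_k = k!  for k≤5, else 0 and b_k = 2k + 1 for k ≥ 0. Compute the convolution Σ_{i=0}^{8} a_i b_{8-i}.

1180

This is [x^8] in the product of the two ordinary generating functions.
Σ = 1·17 + 1·15 + 2·13 + 6·11 + 24·9 + 120·7 + 0·5 + 0·3 + 0·1 = 1180.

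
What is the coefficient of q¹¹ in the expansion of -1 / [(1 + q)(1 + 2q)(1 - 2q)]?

The denominator gives the recurrence a_n = −a_(n−1) + 4a_(n−2) + 4a_(n−3) for n ≥ 3; the numerator fixes a_0 = -1, a_1 = 1, a_2 = -5.
Iterating: -1, 1, -5, 5, -21, 21, -85, 85, -341, 341, -1365, 1365, so a_11 = 1365.

1365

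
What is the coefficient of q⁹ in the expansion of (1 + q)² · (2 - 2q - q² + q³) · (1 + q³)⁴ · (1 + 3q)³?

(1 + q)² has coefficients 1,2,1 for degrees 0…2.
(2 - 2q - q² + q³) has coefficients 2,-2,-1,1,0,0,0,0,0,0 for degrees 0…9.
Multiplying by (1 + q³)⁴ gives running coefficients 2,-2,-1,9,-8,-4,16,-12,-6,14 for degrees 0…9.
Finally multiplying by (1 + 3q)³, the product of all factors after the first has coefficients 2,16,35,0,-8,140,7,-192,210,68 for degrees 0…9.
[q⁹] = 1·68 + 2·210 + 1·(-192) = 296.

296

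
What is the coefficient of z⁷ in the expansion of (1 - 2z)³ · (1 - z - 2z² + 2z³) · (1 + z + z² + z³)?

-4

(1 - 2z)³ has coefficients 1,-6,12,-8 for degrees 0…3.
(1 - z - 2z² + 2z³) has coefficients 1,-1,-2,2,0,0,0,0 for degrees 0…7.
Finally multiplying by (1 + z + z² + z³), the product of all factors after the first has coefficients 1,0,-2,0,-1,0,2,0 for degrees 0…7.
[z⁷] = 1·0 − 6·2 + 12·0 − 8·(-1) = -4.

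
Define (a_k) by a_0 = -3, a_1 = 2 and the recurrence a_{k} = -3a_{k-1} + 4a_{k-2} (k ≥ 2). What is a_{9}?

262142

The ordinary generating function has denominator 1 + 3y - 4y^2.
Iterating the recurrence: a_0,…,a_{9} = -3, 2, -18, 62, -258, 1022, -4098, 16382, -65538, 262142.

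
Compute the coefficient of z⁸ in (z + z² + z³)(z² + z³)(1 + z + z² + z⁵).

(z + z² + z³) has coefficients 0,1,1,1 for degrees 0…3.
(z² + z³) has coefficients 0,0,1,1,0,0,0,0,0 for degrees 0…8.
Finally multiplying by (1 + z + z² + z⁵), the product of all factors after the first has coefficients 0,0,1,2,2,1,0,1,1 for degrees 0…8.
[z⁸] = 1·1 + 1·0 + 1·1 = 2.

2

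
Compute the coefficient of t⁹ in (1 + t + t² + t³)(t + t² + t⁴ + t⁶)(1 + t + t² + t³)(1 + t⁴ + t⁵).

23

(1 + t + t² + t³) has coefficients 1,1,1,1 for degrees 0…3.
(t + t² + t⁴ + t⁶) has coefficients 0,1,1,0,1,0,1,0,0,0 for degrees 0…9.
Multiplying by (1 + t + t² + t³) gives running coefficients 0,1,2,2,3,2,2,2,1,1 for degrees 0…9.
Finally multiplying by (1 + t⁴ + t⁵), the product of all factors after the first has coefficients 0,1,2,2,3,3,5,6,6,6 for degrees 0…9.
[t⁹] = 1·6 + 1·6 + 1·6 + 1·5 = 23.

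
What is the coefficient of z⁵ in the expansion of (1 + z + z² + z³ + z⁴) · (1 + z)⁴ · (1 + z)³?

119

(1 + z + z² + z³ + z⁴) has coefficients 1,1,1,1,1 for degrees 0…4.
(1 + z)⁴ has coefficients 1,4,6,4,1,0 for degrees 0…5.
Finally multiplying by (1 + z)³, the product of all factors after the first has coefficients 1,7,21,35,35,21 for degrees 0…5.
[z⁵] = 1·21 + 1·35 + 1·35 + 1·21 + 1·7 = 119.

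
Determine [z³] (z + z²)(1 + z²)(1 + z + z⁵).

2

(z + z²) has coefficients 0,1,1 for degrees 0…2.
(1 + z²) has coefficients 1,0,1,0 for degrees 0…3.
Finally multiplying by (1 + z + z⁵), the product of all factors after the first has coefficients 1,1,1,1 for degrees 0…3.
[z³] = 1·1 + 1·1 = 2.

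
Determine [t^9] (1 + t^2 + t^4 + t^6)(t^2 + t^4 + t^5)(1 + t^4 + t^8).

(1 + t^2 + t^4 + t^6) has coefficients 1,0,1,0,1,0,1 for degrees 0…6.
(t^2 + t^4 + t^5) has coefficients 0,0,1,0,1,1,0,0,0,0 for degrees 0…9.
Finally multiplying by (1 + t^4 + t^8), the product of all factors after the first has coefficients 0,0,1,0,1,1,1,0,1,1 for degrees 0…9.
[t^9] = 1·1 + 1·0 + 1·1 + 1·0 = 2.

2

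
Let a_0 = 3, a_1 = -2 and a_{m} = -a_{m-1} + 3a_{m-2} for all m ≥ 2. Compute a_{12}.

The ordinary generating function has denominator 1 + z - 3z^2.
Iterating the recurrence: a_0,…,a_{12} = 3, -2, 11, -17, 50, -101, 251, -554, 1307, -2969, 6890, -15797, 36467.

36467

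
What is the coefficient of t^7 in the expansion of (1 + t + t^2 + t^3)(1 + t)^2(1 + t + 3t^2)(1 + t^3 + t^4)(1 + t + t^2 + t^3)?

(1 + t + t^2 + t^3) has coefficients 1,1,1,1 for degrees 0…3.
(1 + t)^2 has coefficients 1,2,1,0,0,0,0,0 for degrees 0…7.
Multiplying by (1 + t + 3t^2) gives running coefficients 1,3,6,7,3,0,0,0 for degrees 0…7.
Multiplying by (1 + t^3 + t^4) gives running coefficients 1,3,6,8,7,9,13,10 for degrees 0…7.
Finally multiplying by (1 + t + t^2 + t^3), the product of all factors after the first has coefficients 1,4,10,18,24,30,37,39 for degrees 0…7.
[t^7] = 1·39 + 1·37 + 1·30 + 1·24 = 130.

130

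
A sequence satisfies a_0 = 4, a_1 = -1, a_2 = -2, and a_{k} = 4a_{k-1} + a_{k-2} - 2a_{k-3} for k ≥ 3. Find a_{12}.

The ordinary generating function has denominator 1 - 4y - y^2 + 2y^3.
Iterating the recurrence: a_0,…,a_{12} = 4, -1, -2, -17, -68, -285, -1174, -4845, -19984, -82433, -340026, -1402569, -5785436.

-5785436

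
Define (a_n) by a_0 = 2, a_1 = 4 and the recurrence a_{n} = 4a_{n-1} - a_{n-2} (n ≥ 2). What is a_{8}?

37634

The ordinary generating function has denominator 1 - 4t + t^2.
Iterating the recurrence: a_0,…,a_{8} = 2, 4, 14, 52, 194, 724, 2702, 10084, 37634.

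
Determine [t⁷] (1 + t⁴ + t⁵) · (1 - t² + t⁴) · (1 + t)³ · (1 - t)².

-9

(1 + t⁴ + t⁵) has coefficients 1,0,0,0,1,1 for degrees 0…5.
(1 - t² + t⁴) has coefficients 1,0,-1,0,1,0,0,0 for degrees 0…7.
Multiplying by (1 + t)³ gives running coefficients 1,3,2,-2,-2,2,3,1 for degrees 0…7.
Finally multiplying by (1 - t)², the product of all factors after the first has coefficients 1,1,-3,-3,4,4,-3,-3 for degrees 0…7.
[t⁷] = 1·(-3) + 1·(-3) + 1·(-3) = -9.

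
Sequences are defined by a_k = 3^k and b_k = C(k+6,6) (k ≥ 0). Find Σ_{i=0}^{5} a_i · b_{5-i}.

3414

The convolution is the x^5 coefficient of A(x)B(x).
Σ = 1·462 + 3·210 + 9·84 + 27·28 + 81·7 + 243·1 = 3414.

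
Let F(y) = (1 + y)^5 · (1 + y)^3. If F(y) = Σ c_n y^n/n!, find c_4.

1680

The EGF product rule gives c_4 = Σ_{k_1+k_2=4} C(4; k_1,k_2) · ∏ g_i(k_i), where (1+y)^5 gives the falling factorial (5)_k; (1+y)^3 gives the falling factorial (3)_k.
g_1(k) for k = 0…4: 1, 5, 20, 60, 120.
g_2(k) for k = 0…4: 1, 3, 6, 6, 0.
c_4 = Σ_k C(4,k)·g_1(k)·g_2(4−k) = 4·5·6 + 6·20·6 + 4·60·3 + 1·120·1 = 120 + 720 + 720 + 120 = 1680.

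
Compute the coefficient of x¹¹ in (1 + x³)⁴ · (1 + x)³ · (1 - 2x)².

(1 + x³)⁴ has coefficients 1,0,0,4,0,0,6,0,0,4,0,0 for degrees 0…11.
(1 + x)³ has coefficients 1,3,3,1,0,0,0,0,0,0,0,0 for degrees 0…11.
Finally multiplying by (1 - 2x)², the product of all factors after the first has coefficients 1,-1,-5,1,8,4,0,0,0,0,0,0 for degrees 0…11.
[x¹¹] = 1·0 + 4·0 + 6·4 + 4·(-5) = 4.

4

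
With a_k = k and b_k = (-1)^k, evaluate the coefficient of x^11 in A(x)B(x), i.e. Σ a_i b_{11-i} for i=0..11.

Write out a_i and b_{11-i} for i = 0,…,11 and sum the products.
Σ = 0·(-1) + 1·1 + 2·(-1) + 3·1 + 4·(-1) + 5·1 + 6·(-1) + 7·1 + 8·(-1) + 9·1 + 10·(-1) + 11·1 = 6.

6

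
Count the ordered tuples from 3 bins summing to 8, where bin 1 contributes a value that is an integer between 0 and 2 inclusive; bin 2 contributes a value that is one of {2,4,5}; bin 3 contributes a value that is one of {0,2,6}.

3

The generating function for the choices is (1 + z + z²)·(z² + z⁴ + z⁵)·(1 + z² + z⁶); the count is [z⁸].
(1 + z + z²) has coefficients 1,1,1 for degrees 0…2.
(z² + z⁴ + z⁵) has coefficients 0,0,1,0,1,1,0,0,0 for degrees 0…8.
Finally multiplying by (1 + z² + z⁶), the product of all factors after the first has coefficients 0,0,1,0,2,1,1,1,1 for degrees 0…8.
[z⁸] = 1·1 + 1·1 + 1·1 = 3.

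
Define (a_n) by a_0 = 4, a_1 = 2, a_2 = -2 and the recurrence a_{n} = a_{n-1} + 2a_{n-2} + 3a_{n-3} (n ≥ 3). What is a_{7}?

The ordinary generating function has denominator 1 - t - 2t^2 - 3t^3.
Iterating the recurrence: a_0,…,a_{7} = 4, 2, -2, 14, 16, 38, 112, 236.

236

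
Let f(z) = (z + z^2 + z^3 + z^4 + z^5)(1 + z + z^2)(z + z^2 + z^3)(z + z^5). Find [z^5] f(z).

(z + z^2 + z^3 + z^4 + z^5) has coefficients 0,1,1,1,1,1 for degrees 0…5.
(1 + z + z^2) has coefficients 1,1,1,0,0,0 for degrees 0…5.
Multiplying by (z + z^2 + z^3) gives running coefficients 0,1,2,3,2,1 for degrees 0…5.
Finally multiplying by (z + z^5), the product of all factors after the first has coefficients 0,0,1,2,3,2 for degrees 0…5.
[z^5] = 1·3 + 1·2 + 1·1 + 1·0 + 1·0 = 6.

6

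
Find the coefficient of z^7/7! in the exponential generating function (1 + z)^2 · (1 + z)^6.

40320

The EGF product rule gives c_7 = Σ_{k_1+k_2=7} C(7; k_1,k_2) · ∏ g_i(k_i), where (1+z)^2 gives the falling factorial (2)_k; (1+z)^6 gives the falling factorial (6)_k.
g_1(k) for k = 0…7: 1, 2, 2, 0, 0, 0, 0, 0.
g_2(k) for k = 0…7: 1, 6, 30, 120, 360, 720, 720, 0.
c_7 = Σ_k C(7,k)·g_1(k)·g_2(7−k) = 7·2·720 + 21·2·720 = 10080 + 30240 = 40320.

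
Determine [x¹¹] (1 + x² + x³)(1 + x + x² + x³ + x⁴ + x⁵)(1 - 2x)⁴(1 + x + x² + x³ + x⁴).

11

(1 + x² + x³) has coefficients 1,0,1,1 for degrees 0…3.
(1 + x + x² + x³ + x⁴ + x⁵) has coefficients 1,1,1,1,1,1,0,0,0,0,0,0 for degrees 0…11.
Multiplying by (1 - 2x)⁴ gives running coefficients 1,-7,17,-15,1,1,0,8,-16,16,0,0 for degrees 0…11.
Finally multiplying by (1 + x + x² + x³ + x⁴), the product of all factors after the first has coefficients 1,-6,11,-4,-3,-3,4,-5,-6,9,8,8 for degrees 0…11.
[x¹¹] = 1·8 + 1·9 + 1·(-6) = 11.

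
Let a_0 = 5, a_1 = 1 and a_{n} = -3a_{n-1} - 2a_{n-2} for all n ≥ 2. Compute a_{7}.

757

The ordinary generating function has denominator 1 + 3z + 2z^2.
Iterating the recurrence: a_0,…,a_{7} = 5, 1, -13, 37, -85, 181, -373, 757.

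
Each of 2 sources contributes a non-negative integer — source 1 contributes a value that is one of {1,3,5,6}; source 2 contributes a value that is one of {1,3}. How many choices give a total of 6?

The generating function for the choices is (x + x³ + x⁵ + x⁶)·(x + x³); the count is [x⁶].
(x + x³ + x⁵ + x⁶) has coefficients 0,1,0,1,0,1,1 for degrees 0…6.
(x + x³) has coefficients 0,1,0,1,0,0,0 for degrees 0…6.
[x⁶] = 1·0 + 1·1 + 1·1 + 1·0 = 2.

2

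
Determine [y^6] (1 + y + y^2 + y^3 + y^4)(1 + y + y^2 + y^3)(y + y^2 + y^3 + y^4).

14

(1 + y + y^2 + y^3 + y^4) has coefficients 1,1,1,1,1 for degrees 0…4.
(1 + y + y^2 + y^3) has coefficients 1,1,1,1,0,0,0 for degrees 0…6.
Finally multiplying by (y + y^2 + y^3 + y^4), the product of all factors after the first has coefficients 0,1,2,3,4,3,2 for degrees 0…6.
[y^6] = 1·2 + 1·3 + 1·4 + 1·3 + 1·2 = 14.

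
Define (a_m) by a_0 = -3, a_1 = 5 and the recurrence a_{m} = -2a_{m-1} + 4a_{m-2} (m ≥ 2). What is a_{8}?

The ordinary generating function has denominator 1 + 2t - 4t^2.
Iterating the recurrence: a_0,…,a_{8} = -3, 5, -22, 64, -216, 688, -2240, 7232, -23424.

-23424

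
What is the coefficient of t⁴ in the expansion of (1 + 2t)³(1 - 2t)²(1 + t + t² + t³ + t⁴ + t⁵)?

(1 + 2t)³ has coefficients 1,6,12,8 for degrees 0…3.
(1 - 2t)² has coefficients 1,-4,4,0,0 for degrees 0…4.
Finally multiplying by (1 + t + t² + t³ + t⁴ + t⁵), the product of all factors after the first has coefficients 1,-3,1,1,1 for degrees 0…4.
[t⁴] = 1·1 + 6·1 + 12·1 + 8·(-3) = -5.

-5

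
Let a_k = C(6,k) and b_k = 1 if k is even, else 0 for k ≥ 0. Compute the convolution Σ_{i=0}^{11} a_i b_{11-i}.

32

This is [x^11] in the product of the two ordinary generating functions.
Σ = 1·0 + 6·1 + 15·0 + 20·1 + 15·0 + 6·1 + 1·0 + 0·1 + 0·0 + 0·1 + 0·0 + 0·1 = 32.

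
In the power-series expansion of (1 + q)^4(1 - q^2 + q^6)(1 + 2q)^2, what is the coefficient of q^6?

-36

(1 + q)^4 has coefficients 1,4,6,4,1 for degrees 0…4.
(1 - q^2 + q^6) has coefficients 1,0,-1,0,0,0,1 for degrees 0…6.
Finally multiplying by (1 + 2q)^2, the product of all factors after the first has coefficients 1,4,3,-4,-4,0,1 for degrees 0…6.
[q^6] = 1·1 + 4·0 + 6·(-4) + 4·(-4) + 1·3 = -36.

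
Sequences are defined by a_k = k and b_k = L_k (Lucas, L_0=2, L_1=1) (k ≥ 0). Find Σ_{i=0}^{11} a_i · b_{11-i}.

The convolution is the t^11 coefficient of A(t)B(t).
Σ = 0·199 + 1·123 + 2·76 + 3·47 + 4·29 + 5·18 + 6·11 + 7·7 + 8·4 + 9·3 + 10·1 + 11·2 = 828.

828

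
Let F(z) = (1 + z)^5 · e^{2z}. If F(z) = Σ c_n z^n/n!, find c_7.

93088

The EGF product rule gives c_7 = Σ_{k_1+k_2=7} C(7; k_1,k_2) · ∏ g_i(k_i), where (1+z)^5 gives the falling factorial (5)_k; e^{2z} gives (2)^k.
g_1(k) for k = 0…7: 1, 5, 20, 60, 120, 120, 0, 0.
g_2(k) for k = 0…7: 1, 2, 4, 8, 16, 32, 64, 128.
c_7 = Σ_k C(7,k)·g_1(k)·g_2(7−k) = 1·1·128 + 7·5·64 + 21·20·32 + 35·60·16 + 35·120·8 + 21·120·4 = 128 + 2240 + 13440 + 33600 + 33600 + 10080 = 93088.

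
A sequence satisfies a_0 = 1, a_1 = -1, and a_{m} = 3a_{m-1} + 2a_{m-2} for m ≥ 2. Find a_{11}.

The ordinary generating function has denominator 1 - 3z - 2z^2.
Iterating the recurrence: a_0,…,a_{11} = 1, -1, -1, -5, -17, -61, -217, -773, -2753, -9805, -34921, -124373.

-124373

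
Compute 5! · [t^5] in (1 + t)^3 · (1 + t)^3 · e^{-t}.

The EGF product rule gives c_5 = Σ_{k_1+k_2+k_3=5} C(5; k_1,k_2,k_3) · ∏ g_i(k_i), where (1+t)^3 gives the falling factorial (3)_k; (1+t)^3 gives the falling factorial (3)_k; e^{-t} gives (-1)^k.
g_1(k) for k = 0…5: 1, 3, 6, 6, 0, 0.
g_2(k) for k = 0…5: 1, 3, 6, 6, 0, 0.
g_3(k) for k = 0…5: 1, -1, 1, -1, 1, -1.
First combine the last two factors: h(k) = Σ_j C(k,j)·g_2(j)·g_3(k−j) for k = 0…5: 1, 2, 1, -4, 1, 14.
c_5 = Σ_k C(5,k)·g_1(k)·h(5−k) = 1·1·14 + 5·3·1 + 10·6·(-4) + 10·6·1 = 14 + 15 − 240 + 60 = -151.

-151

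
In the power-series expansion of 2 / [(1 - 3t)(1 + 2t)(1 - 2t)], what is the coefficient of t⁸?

Partial fractions give a closed form: a_n = (18/5)·3^n + (2/5)·(-2)^n + (-2)·2^n.
At n = 8: a_8 = 23210.

23210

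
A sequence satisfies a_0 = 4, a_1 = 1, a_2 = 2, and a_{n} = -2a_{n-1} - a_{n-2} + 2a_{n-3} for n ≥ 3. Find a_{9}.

The ordinary generating function has denominator 1 + 2y + y^2 - 2y^3.
Iterating the recurrence: a_0,…,a_{9} = 4, 1, 2, 3, -6, 13, -14, 3, 34, -99.

-99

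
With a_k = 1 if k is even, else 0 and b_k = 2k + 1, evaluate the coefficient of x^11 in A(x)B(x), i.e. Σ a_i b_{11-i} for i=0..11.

This is [x^11] in the product of the two ordinary generating functions.
Σ = 1·23 + 0·21 + 1·19 + 0·17 + 1·15 + 0·13 + 1·11 + 0·9 + 1·7 + 0·5 + 1·3 + 0·1 = 78.

78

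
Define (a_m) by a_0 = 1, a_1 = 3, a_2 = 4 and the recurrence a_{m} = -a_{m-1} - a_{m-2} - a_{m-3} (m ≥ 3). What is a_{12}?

1

The ordinary generating function has denominator 1 + q + q^2 + q^3.
Iterating the recurrence: a_0,…,a_{12} = 1, 3, 4, -8, 1, 3, 4, -8, 1, 3, 4, -8, 1.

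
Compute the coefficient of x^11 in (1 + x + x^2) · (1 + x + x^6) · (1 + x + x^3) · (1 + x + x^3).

(1 + x + x^2) has coefficients 1,1,1 for degrees 0…2.
(1 + x + x^6) has coefficients 1,1,0,0,0,0,1,0,0,0,0,0 for degrees 0…11.
Multiplying by (1 + x + x^3) gives running coefficients 1,2,1,1,1,0,1,1,0,1,0,0 for degrees 0…11.
Finally multiplying by (1 + x + x^3), the product of all factors after the first has coefficients 1,3,3,3,4,2,2,3,1,2,2,0 for degrees 0…11.
[x^11] = 1·0 + 1·2 + 1·2 = 4.

4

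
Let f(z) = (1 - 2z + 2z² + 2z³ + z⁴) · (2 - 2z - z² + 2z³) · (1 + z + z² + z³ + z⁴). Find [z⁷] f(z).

(1 - 2z + 2z² + 2z³ + z⁴) has coefficients 1,-2,2,2,1 for degrees 0…4.
(2 - 2z - z² + 2z³) has coefficients 2,-2,-1,2,0,0,0,0 for degrees 0…7.
Finally multiplying by (1 + z + z² + z³ + z⁴), the product of all factors after the first has coefficients 2,0,-1,1,1,-1,1,2 for degrees 0…7.
[z⁷] = 1·2 − 2·1 + 2·(-1) + 2·1 + 1·1 = 1.

1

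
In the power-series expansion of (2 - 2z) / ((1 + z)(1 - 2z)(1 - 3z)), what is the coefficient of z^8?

Partial fractions give a closed form: a_n = (1/3)·(-1)^n + (-4/3)·2^n + (3)·3^n.
At n = 8: a_8 = 19342.

19342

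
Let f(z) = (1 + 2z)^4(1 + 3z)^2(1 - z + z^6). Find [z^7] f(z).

-130

(1 + 2z)^4 has coefficients 1,8,24,32,16 for degrees 0…4.
(1 + 3z)^2 has coefficients 1,6,9,0,0,0,0,0 for degrees 0…7.
Finally multiplying by (1 - z + z^6), the product of all factors after the first has coefficients 1,5,3,-9,0,0,1,6 for degrees 0…7.
[z^7] = 1·6 + 8·1 + 24·0 + 32·0 + 16·(-9) = -130.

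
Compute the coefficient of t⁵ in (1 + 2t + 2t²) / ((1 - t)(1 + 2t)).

-9

The denominator gives the recurrence a_n = −a_(n−1) + 2a_(n−2) for n ≥ 3; the numerator fixes a_0 = 1, a_1 = 1, a_2 = 3.
Iterating: 1, 1, 3, -1, 7, -9, so a_5 = -9.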